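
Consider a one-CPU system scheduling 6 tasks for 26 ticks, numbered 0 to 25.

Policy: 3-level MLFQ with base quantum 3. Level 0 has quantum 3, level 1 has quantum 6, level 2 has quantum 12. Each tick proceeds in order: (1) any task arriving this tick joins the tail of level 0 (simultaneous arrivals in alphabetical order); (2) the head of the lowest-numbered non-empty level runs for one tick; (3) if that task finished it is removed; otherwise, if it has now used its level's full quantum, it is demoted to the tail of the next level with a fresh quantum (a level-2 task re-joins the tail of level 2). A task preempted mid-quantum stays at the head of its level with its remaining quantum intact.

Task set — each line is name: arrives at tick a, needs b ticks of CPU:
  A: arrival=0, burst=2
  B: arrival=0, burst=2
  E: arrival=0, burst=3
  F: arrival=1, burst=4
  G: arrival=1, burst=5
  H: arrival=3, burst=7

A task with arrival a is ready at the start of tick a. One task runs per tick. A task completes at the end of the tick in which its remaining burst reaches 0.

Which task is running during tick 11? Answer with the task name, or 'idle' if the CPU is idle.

running at tick 11 = G

t=0: L0/L1/L2 = ABE/-/- → run A
t=1: L0/L1/L2 = ABEFG/-/- → run A
t=2: L0/L1/L2 = BEFG/-/- → run B
t=3: L0/L1/L2 = BEFGH/-/- → run B
t=4: L0/L1/L2 = EFGH/-/- → run E
t=5: L0/L1/L2 = EFGH/-/- → run E
t=6: L0/L1/L2 = EFGH/-/- → run E
t=7: L0/L1/L2 = FGH/-/- → run F
t=8: L0/L1/L2 = FGH/-/- → run F
t=9: L0/L1/L2 = FGH/-/- → run F
t=10: L0/L1/L2 = GH/F/- → run G
t=11: L0/L1/L2 = GH/F/- → run G
t=12: L0/L1/L2 = GH/F/- → run G
t=13: L0/L1/L2 = H/FG/- → run H
t=14: L0/L1/L2 = H/FG/- → run H
t=15: L0/L1/L2 = H/FG/- → run H
t=16: L0/L1/L2 = -/FGH/- → run F
t=17: L0/L1/L2 = -/GH/- → run G
t=18: L0/L1/L2 = -/GH/- → run G
t=19: L0/L1/L2 = -/H/- → run H
t=20: L0/L1/L2 = -/H/- → run H
t=21: L0/L1/L2 = -/H/- → run H
t=22: L0/L1/L2 = -/H/- → run H
t=23: (idle)
t=24: (idle)
t=25: (idle)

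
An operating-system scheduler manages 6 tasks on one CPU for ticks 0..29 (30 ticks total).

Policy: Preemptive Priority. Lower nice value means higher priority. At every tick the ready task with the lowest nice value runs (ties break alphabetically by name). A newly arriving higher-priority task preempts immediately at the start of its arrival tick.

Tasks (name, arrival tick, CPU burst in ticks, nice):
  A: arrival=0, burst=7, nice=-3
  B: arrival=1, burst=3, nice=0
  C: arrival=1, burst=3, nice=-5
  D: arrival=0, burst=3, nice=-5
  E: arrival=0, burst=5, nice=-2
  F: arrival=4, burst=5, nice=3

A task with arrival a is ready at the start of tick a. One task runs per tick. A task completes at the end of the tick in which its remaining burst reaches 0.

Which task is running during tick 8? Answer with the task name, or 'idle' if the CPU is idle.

t=0: ready={A,D,E} → run D
t=1: ready={A,B,C,D,E} → run C
t=2: ready={A,B,C,D,E} → run C
t=3: ready={A,B,C,D,E} → run C
t=4: ready={A,B,D,E,F} → run D
t=5: ready={A,B,D,E,F} → run D
t=6: ready={A,B,E,F} → run A
t=7: ready={A,B,E,F} → run A
t=8: ready={A,B,E,F} → run A
t=9: ready={A,B,E,F} → run A
t=10: ready={A,B,E,F} → run A
t=11: ready={A,B,E,F} → run A
t=12: ready={A,B,E,F} → run A
t=13: ready={B,E,F} → run E
t=14: ready={B,E,F} → run E
t=15: ready={B,E,F} → run E
t=16: ready={B,E,F} → run E
t=17: ready={B,E,F} → run E
t=18: ready={B,F} → run B
t=19: ready={B,F} → run B
t=20: ready={B,F} → run B
t=21: ready={F} → run F
t=22: ready={F} → run F
t=23: ready={F} → run F
t=24: ready={F} → run F
t=25: ready={F} → run F
t=26: (idle)
t=27: (idle)
t=28: (idle)
t=29: (idle)

running at tick 8 = A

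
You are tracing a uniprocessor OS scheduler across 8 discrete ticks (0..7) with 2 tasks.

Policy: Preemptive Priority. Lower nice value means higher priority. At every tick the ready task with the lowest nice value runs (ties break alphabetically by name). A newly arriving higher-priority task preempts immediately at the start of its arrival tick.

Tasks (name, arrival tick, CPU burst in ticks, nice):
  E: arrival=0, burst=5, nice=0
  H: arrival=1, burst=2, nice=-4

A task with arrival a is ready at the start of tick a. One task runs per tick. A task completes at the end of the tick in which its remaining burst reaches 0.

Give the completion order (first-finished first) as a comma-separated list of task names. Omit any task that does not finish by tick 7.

completion order = H, E

t=0: ready={E} → run E
t=1: ready={E,H} → run H
t=2: ready={E,H} → run H
t=3: ready={E} → run E
t=4: ready={E} → run E
t=5: ready={E} → run E
t=6: ready={E} → run E
t=7: (idle)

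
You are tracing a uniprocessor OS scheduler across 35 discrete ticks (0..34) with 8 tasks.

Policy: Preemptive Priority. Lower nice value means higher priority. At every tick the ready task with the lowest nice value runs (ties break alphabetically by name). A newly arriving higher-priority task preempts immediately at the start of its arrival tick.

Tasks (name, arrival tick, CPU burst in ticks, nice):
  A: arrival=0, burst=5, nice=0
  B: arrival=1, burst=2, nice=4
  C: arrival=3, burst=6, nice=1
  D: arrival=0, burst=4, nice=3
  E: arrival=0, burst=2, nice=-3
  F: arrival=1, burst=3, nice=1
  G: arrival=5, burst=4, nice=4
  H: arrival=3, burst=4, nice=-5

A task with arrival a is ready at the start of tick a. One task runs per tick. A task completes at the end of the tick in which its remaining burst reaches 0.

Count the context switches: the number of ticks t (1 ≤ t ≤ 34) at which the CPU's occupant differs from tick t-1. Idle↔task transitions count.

context switches = 9

t=0: ready={A,D,E} → run E
t=1: ready={A,B,D,E,F} → run E
t=2: ready={A,B,D,F} → run A
t=3: ready={A,B,C,D,F,H} → run H
t=4: ready={A,B,C,D,F,H} → run H
t=5: ready={A,B,C,D,F,G,H} → run H
t=6: ready={A,B,C,D,F,G,H} → run H
t=7: ready={A,B,C,D,F,G} → run A
t=8: ready={A,B,C,D,F,G} → run A
t=9: ready={A,B,C,D,F,G} → run A
t=10: ready={A,B,C,D,F,G} → run A
t=11: ready={B,C,D,F,G} → run C
t=12: ready={B,C,D,F,G} → run C
t=13: ready={B,C,D,F,G} → run C
t=14: ready={B,C,D,F,G} → run C
t=15: ready={B,C,D,F,G} → run C
t=16: ready={B,C,D,F,G} → run C
t=17: ready={B,D,F,G} → run F
t=18: ready={B,D,F,G} → run F
t=19: ready={B,D,F,G} → run F
t=20: ready={B,D,G} → run D
t=21: ready={B,D,G} → run D
t=22: ready={B,D,G} → run D
t=23: ready={B,D,G} → run D
t=24: ready={B,G} → run B
t=25: ready={B,G} → run B
t=26: ready={G} → run G
t=27: ready={G} → run G
t=28: ready={G} → run G
t=29: ready={G} → run G
t=30: (idle)
t=31: (idle)
t=32: (idle)
t=33: (idle)
t=34: (idle)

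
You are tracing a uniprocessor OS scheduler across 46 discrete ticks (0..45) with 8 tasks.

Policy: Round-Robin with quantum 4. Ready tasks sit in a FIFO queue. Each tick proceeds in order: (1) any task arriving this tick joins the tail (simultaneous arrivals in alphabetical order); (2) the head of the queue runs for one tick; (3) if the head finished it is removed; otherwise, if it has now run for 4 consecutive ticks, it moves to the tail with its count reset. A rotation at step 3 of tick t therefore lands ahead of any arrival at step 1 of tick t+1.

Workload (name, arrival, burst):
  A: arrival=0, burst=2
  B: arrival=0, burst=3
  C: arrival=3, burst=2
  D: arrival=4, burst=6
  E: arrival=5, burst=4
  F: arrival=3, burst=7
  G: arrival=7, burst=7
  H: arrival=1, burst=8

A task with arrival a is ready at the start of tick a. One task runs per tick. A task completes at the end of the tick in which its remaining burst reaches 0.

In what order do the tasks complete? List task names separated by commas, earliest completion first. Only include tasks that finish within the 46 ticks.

completion order = A, B, C, E, H, F, D, G

t=0: queue=[A,B] q_used=0 → run A
t=1: queue=[A,B,H] q_used=1 → run A
t=2: queue=[B,H] q_used=0 → run B
t=3: queue=[B,H,C,F] q_used=1 → run B
t=4: queue=[B,H,C,F,D] q_used=2 → run B
t=5: queue=[H,C,F,D,E] q_used=0 → run H
t=6: queue=[H,C,F,D,E] q_used=1 → run H
t=7: queue=[H,C,F,D,E,G] q_used=2 → run H
t=8: queue=[H,C,F,D,E,G] q_used=3 → run H
t=9: queue=[C,F,D,E,G,H] q_used=0 → run C
t=10: queue=[C,F,D,E,G,H] q_used=1 → run C
t=11: queue=[F,D,E,G,H] q_used=0 → run F
t=12: queue=[F,D,E,G,H] q_used=1 → run F
t=13: queue=[F,D,E,G,H] q_used=2 → run F
t=14: queue=[F,D,E,G,H] q_used=3 → run F
t=15: queue=[D,E,G,H,F] q_used=0 → run D
t=16: queue=[D,E,G,H,F] q_used=1 → run D
t=17: queue=[D,E,G,H,F] q_used=2 → run D
t=18: queue=[D,E,G,H,F] q_used=3 → run D
t=19: queue=[E,G,H,F,D] q_used=0 → run E
t=20: queue=[E,G,H,F,D] q_used=1 → run E
t=21: queue=[E,G,H,F,D] q_used=2 → run E
t=22: queue=[E,G,H,F,D] q_used=3 → run E
t=23: queue=[G,H,F,D] q_used=0 → run G
t=24: queue=[G,H,F,D] q_used=1 → run G
t=25: queue=[G,H,F,D] q_used=2 → run G
t=26: queue=[G,H,F,D] q_used=3 → run G
t=27: queue=[H,F,D,G] q_used=0 → run H
t=28: queue=[H,F,D,G] q_used=1 → run H
t=29: queue=[H,F,D,G] q_used=2 → run H
t=30: queue=[H,F,D,G] q_used=3 → run H
t=31: queue=[F,D,G] q_used=0 → run F
t=32: queue=[F,D,G] q_used=1 → run F
t=33: queue=[F,D,G] q_used=2 → run F
t=34: queue=[D,G] q_used=0 → run D
t=35: queue=[D,G] q_used=1 → run D
t=36: queue=[G] q_used=0 → run G
t=37: queue=[G] q_used=1 → run G
t=38: queue=[G] q_used=2 → run G
t=39: (idle)
t=40: (idle)
t=41: (idle)
t=42: (idle)
t=43: (idle)
t=44: (idle)
t=45: (idle)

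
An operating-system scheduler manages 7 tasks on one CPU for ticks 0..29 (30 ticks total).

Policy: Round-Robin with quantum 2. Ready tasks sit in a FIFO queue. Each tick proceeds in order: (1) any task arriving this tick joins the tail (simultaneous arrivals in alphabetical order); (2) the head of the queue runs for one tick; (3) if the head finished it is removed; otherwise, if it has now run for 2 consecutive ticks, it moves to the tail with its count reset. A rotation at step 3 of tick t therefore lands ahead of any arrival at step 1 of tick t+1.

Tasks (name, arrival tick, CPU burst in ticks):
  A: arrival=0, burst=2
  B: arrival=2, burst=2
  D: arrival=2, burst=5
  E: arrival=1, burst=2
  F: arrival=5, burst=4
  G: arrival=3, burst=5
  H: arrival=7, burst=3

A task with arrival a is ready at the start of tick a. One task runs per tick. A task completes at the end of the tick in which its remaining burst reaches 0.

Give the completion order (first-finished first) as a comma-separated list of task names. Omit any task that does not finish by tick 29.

t=0: queue=[A] q_used=0 → run A
t=1: queue=[A,E] q_used=1 → run A
t=2: queue=[E,B,D] q_used=0 → run E
t=3: queue=[E,B,D,G] q_used=1 → run E
t=4: queue=[B,D,G] q_used=0 → run B
t=5: queue=[B,D,G,F] q_used=1 → run B
t=6: queue=[D,G,F] q_used=0 → run D
t=7: queue=[D,G,F,H] q_used=1 → run D
t=8: queue=[G,F,H,D] q_used=0 → run G
t=9: queue=[G,F,H,D] q_used=1 → run G
t=10: queue=[F,H,D,G] q_used=0 → run F
t=11: queue=[F,H,D,G] q_used=1 → run F
t=12: queue=[H,D,G,F] q_used=0 → run H
t=13: queue=[H,D,G,F] q_used=1 → run H
t=14: queue=[D,G,F,H] q_used=0 → run D
t=15: queue=[D,G,F,H] q_used=1 → run D
t=16: queue=[G,F,H,D] q_used=0 → run G
t=17: queue=[G,F,H,D] q_used=1 → run G
t=18: queue=[F,H,D,G] q_used=0 → run F
t=19: queue=[F,H,D,G] q_used=1 → run F
t=20: queue=[H,D,G] q_used=0 → run H
t=21: queue=[D,G] q_used=0 → run D
t=22: queue=[G] q_used=0 → run G
t=23: (idle)
t=24: (idle)
t=25: (idle)
t=26: (idle)
t=27: (idle)
t=28: (idle)
t=29: (idle)

completion order = A, E, B, F, H, D, G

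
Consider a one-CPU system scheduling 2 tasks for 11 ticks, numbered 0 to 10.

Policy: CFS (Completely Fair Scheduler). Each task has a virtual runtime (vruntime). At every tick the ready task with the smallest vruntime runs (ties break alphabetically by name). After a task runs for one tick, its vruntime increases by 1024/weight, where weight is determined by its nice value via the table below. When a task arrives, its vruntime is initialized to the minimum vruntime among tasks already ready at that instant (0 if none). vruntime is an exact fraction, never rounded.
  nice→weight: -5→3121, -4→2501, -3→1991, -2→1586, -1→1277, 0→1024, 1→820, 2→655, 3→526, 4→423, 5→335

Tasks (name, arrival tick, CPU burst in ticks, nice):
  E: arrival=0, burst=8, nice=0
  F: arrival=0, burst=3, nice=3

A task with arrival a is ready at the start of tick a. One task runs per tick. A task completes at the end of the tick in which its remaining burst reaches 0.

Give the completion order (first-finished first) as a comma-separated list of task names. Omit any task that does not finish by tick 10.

t=0: vr[E=0 F=0] → run E
t=1: vr[E=1 F=0] → run F
t=2: vr[E=1 F=512/263] → run E
t=3: vr[E=2 F=512/263] → run F
t=4: vr[E=2 F=1024/263] → run E
t=5: vr[E=3 F=1024/263] → run E
t=6: vr[E=4 F=1024/263] → run F
t=7: vr[E=4] → run E
t=8: vr[E=5] → run E
t=9: vr[E=6] → run E
t=10: vr[E=7] → run E

completion order = F, E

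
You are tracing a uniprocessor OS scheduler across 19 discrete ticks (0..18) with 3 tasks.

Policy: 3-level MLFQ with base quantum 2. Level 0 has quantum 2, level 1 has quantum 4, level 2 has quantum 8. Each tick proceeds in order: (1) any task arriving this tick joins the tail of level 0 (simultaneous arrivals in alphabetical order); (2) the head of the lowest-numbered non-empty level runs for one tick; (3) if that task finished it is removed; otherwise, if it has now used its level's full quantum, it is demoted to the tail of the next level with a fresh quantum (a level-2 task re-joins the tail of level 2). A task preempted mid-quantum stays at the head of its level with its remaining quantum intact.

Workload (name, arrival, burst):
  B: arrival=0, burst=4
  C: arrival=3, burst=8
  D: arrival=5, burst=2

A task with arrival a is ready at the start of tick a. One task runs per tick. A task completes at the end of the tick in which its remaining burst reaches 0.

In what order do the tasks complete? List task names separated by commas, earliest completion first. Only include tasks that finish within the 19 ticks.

t=0: L0/L1/L2 = B/-/- → run B
t=1: L0/L1/L2 = B/-/- → run B
t=2: L0/L1/L2 = -/B/- → run B
t=3: L0/L1/L2 = C/B/- → run C
t=4: L0/L1/L2 = C/B/- → run C
t=5: L0/L1/L2 = D/BC/- → run D
t=6: L0/L1/L2 = D/BC/- → run D
t=7: L0/L1/L2 = -/BC/- → run B
t=8: L0/L1/L2 = -/C/- → run C
t=9: L0/L1/L2 = -/C/- → run C
t=10: L0/L1/L2 = -/C/- → run C
t=11: L0/L1/L2 = -/C/- → run C
t=12: L0/L1/L2 = -/-/C → run C
t=13: L0/L1/L2 = -/-/C → run C
t=14: (idle)
t=15: (idle)
t=16: (idle)
t=17: (idle)
t=18: (idle)

completion order = D, B, C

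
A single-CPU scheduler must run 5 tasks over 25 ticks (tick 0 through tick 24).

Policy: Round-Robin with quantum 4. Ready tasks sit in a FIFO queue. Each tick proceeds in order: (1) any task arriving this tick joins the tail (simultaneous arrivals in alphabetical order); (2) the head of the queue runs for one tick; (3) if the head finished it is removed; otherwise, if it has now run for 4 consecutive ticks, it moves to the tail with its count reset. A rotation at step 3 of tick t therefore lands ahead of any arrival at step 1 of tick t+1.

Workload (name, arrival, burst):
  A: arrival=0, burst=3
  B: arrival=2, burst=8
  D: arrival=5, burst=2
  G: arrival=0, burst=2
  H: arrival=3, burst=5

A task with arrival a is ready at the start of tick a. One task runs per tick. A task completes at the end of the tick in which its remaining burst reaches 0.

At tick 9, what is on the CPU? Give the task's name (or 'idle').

running at tick 9 = H

t=0: queue=[A,G] q_used=0 → run A
t=1: queue=[A,G] q_used=1 → run A
t=2: queue=[A,G,B] q_used=2 → run A
t=3: queue=[G,B,H] q_used=0 → run G
t=4: queue=[G,B,H] q_used=1 → run G
t=5: queue=[B,H,D] q_used=0 → run B
t=6: queue=[B,H,D] q_used=1 → run B
t=7: queue=[B,H,D] q_used=2 → run B
t=8: queue=[B,H,D] q_used=3 → run B
t=9: queue=[H,D,B] q_used=0 → run H
t=10: queue=[H,D,B] q_used=1 → run H
t=11: queue=[H,D,B] q_used=2 → run H
t=12: queue=[H,D,B] q_used=3 → run H
t=13: queue=[D,B,H] q_used=0 → run D
t=14: queue=[D,B,H] q_used=1 → run D
t=15: queue=[B,H] q_used=0 → run B
t=16: queue=[B,H] q_used=1 → run B
t=17: queue=[B,H] q_used=2 → run B
t=18: queue=[B,H] q_used=3 → run B
t=19: queue=[H] q_used=0 → run H
t=20: (idle)
t=21: (idle)
t=22: (idle)
t=23: (idle)
t=24: (idle)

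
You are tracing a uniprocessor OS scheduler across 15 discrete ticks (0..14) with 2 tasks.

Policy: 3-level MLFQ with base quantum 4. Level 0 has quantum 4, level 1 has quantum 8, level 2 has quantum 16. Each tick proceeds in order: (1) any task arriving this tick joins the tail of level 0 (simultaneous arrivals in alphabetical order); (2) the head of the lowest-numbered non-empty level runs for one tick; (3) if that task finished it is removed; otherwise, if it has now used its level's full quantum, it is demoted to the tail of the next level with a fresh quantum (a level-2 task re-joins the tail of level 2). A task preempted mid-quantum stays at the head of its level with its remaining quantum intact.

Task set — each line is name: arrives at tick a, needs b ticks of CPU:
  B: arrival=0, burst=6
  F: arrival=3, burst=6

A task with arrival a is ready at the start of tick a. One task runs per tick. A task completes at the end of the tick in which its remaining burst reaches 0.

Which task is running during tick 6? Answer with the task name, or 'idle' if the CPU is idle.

t=0: L0/L1/L2 = B/-/- → run B
t=1: L0/L1/L2 = B/-/- → run B
t=2: L0/L1/L2 = B/-/- → run B
t=3: L0/L1/L2 = BF/-/- → run B
t=4: L0/L1/L2 = F/B/- → run F
t=5: L0/L1/L2 = F/B/- → run F
t=6: L0/L1/L2 = F/B/- → run F
t=7: L0/L1/L2 = F/B/- → run F
t=8: L0/L1/L2 = -/BF/- → run B
t=9: L0/L1/L2 = -/BF/- → run B
t=10: L0/L1/L2 = -/F/- → run F
t=11: L0/L1/L2 = -/F/- → run F
t=12: (idle)
t=13: (idle)
t=14: (idle)

running at tick 6 = F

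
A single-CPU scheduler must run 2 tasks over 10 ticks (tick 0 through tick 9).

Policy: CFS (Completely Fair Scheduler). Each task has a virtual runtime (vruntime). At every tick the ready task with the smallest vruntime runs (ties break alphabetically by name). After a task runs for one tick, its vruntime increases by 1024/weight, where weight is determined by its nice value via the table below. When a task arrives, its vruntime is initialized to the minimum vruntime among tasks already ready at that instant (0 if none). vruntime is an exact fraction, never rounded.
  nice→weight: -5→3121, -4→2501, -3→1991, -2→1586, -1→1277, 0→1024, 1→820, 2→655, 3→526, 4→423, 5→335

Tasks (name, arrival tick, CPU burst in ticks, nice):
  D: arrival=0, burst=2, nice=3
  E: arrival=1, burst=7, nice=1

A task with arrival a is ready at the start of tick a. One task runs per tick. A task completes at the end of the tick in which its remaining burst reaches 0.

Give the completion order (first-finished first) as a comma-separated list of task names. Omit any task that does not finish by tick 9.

t=0: vr[D=0] → run D
t=1: vr[D=512/263 E=512/263] → run D
t=2: vr[E=512/263] → run E
t=3: vr[E=172288/53915] → run E
t=4: vr[E=239616/53915] → run E
t=5: vr[E=306944/53915] → run E
t=6: vr[E=374272/53915] → run E
t=7: vr[E=88320/10783] → run E
t=8: vr[E=508928/53915] → run E
t=9: (idle)

completion order = D, E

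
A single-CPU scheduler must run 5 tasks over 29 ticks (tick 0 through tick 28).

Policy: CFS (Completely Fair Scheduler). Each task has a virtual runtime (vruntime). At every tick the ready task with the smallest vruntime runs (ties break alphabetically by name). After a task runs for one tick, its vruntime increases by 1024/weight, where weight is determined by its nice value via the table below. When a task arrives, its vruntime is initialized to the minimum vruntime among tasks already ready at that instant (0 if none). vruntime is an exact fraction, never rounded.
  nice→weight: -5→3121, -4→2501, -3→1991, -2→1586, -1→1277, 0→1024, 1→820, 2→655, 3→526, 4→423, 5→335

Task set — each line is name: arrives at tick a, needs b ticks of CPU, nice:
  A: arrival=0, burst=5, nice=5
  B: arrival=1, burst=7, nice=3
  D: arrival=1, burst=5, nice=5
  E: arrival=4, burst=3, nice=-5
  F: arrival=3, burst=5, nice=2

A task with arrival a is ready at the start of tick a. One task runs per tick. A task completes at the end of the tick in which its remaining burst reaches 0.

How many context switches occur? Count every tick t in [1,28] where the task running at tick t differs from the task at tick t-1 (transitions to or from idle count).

context switches = 22

t=0: vr[A=0] → run A
t=1: vr[A=1024/335 B=1024/335 D=1024/335] → run A
t=2: vr[A=2048/335 B=1024/335 D=1024/335] → run B
t=3: vr[A=2048/335 B=440832/88105 D=1024/335 F=1024/335] → run D
t=4: vr[A=2048/335 B=440832/88105 D=2048/335 E=1024/335 F=1024/335] → run E
t=5: vr[A=2048/335 B=440832/88105 D=2048/335 E=3538944/1045535 F=1024/335] → run F
t=6: vr[A=2048/335 B=440832/88105 D=2048/335 E=3538944/1045535 F=202752/43885] → run E
t=7: vr[A=2048/335 B=440832/88105 D=2048/335 E=3881984/1045535 F=202752/43885] → run E
t=8: vr[A=2048/335 B=440832/88105 D=2048/335 F=202752/43885] → run F
t=9: vr[A=2048/335 B=440832/88105 D=2048/335 F=54272/8777] → run B
t=10: vr[A=2048/335 B=612352/88105 D=2048/335 F=54272/8777] → run A
t=11: vr[A=3072/335 B=612352/88105 D=2048/335 F=54272/8777] → run D
t=12: vr[A=3072/335 B=612352/88105 D=3072/335 F=54272/8777] → run F
t=13: vr[A=3072/335 B=612352/88105 D=3072/335 F=339968/43885] → run B
t=14: vr[A=3072/335 B=783872/88105 D=3072/335 F=339968/43885] → run F
t=15: vr[A=3072/335 B=783872/88105 D=3072/335 F=408576/43885] → run B
t=16: vr[A=3072/335 B=955392/88105 D=3072/335 F=408576/43885] → run A
t=17: vr[A=4096/335 B=955392/88105 D=3072/335 F=408576/43885] → run D
t=18: vr[A=4096/335 B=955392/88105 D=4096/335 F=408576/43885] → run F
t=19: vr[A=4096/335 B=955392/88105 D=4096/335] → run B
t=20: vr[A=4096/335 B=1126912/88105 D=4096/335] → run A
t=21: vr[B=1126912/88105 D=4096/335] → run D
t=22: vr[B=1126912/88105 D=1024/67] → run B
t=23: vr[B=1298432/88105 D=1024/67] → run B
t=24: vr[D=1024/67] → run D
t=25: (idle)
t=26: (idle)
t=27: (idle)
t=28: (idle)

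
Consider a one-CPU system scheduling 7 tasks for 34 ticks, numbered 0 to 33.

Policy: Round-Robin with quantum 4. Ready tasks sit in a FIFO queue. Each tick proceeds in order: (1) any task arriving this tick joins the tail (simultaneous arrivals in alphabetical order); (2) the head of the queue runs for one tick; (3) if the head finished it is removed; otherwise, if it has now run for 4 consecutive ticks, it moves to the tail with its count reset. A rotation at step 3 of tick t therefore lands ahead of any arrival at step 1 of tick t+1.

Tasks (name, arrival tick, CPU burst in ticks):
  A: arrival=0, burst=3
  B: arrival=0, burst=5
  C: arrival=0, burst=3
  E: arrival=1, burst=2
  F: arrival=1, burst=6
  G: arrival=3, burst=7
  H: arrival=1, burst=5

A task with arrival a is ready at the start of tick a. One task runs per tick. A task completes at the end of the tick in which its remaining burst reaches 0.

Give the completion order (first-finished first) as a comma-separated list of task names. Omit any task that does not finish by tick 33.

t=0: queue=[A,B,C] q_used=0 → run A
t=1: queue=[A,B,C,E,F,H] q_used=1 → run A
t=2: queue=[A,B,C,E,F,H] q_used=2 → run A
t=3: queue=[B,C,E,F,H,G] q_used=0 → run B
t=4: queue=[B,C,E,F,H,G] q_used=1 → run B
t=5: queue=[B,C,E,F,H,G] q_used=2 → run B
t=6: queue=[B,C,E,F,H,G] q_used=3 → run B
t=7: queue=[C,E,F,H,G,B] q_used=0 → run C
t=8: queue=[C,E,F,H,G,B] q_used=1 → run C
t=9: queue=[C,E,F,H,G,B] q_used=2 → run C
t=10: queue=[E,F,H,G,B] q_used=0 → run E
t=11: queue=[E,F,H,G,B] q_used=1 → run E
t=12: queue=[F,H,G,B] q_used=0 → run F
t=13: queue=[F,H,G,B] q_used=1 → run F
t=14: queue=[F,H,G,B] q_used=2 → run F
t=15: queue=[F,H,G,B] q_used=3 → run F
t=16: queue=[H,G,B,F] q_used=0 → run H
t=17: queue=[H,G,B,F] q_used=1 → run H
t=18: queue=[H,G,B,F] q_used=2 → run H
t=19: queue=[H,G,B,F] q_used=3 → run H
t=20: queue=[G,B,F,H] q_used=0 → run G
t=21: queue=[G,B,F,H] q_used=1 → run G
t=22: queue=[G,B,F,H] q_used=2 → run G
t=23: queue=[G,B,F,H] q_used=3 → run G
t=24: queue=[B,F,H,G] q_used=0 → run B
t=25: queue=[F,H,G] q_used=0 → run F
t=26: queue=[F,H,G] q_used=1 → run F
t=27: queue=[H,G] q_used=0 → run H
t=28: queue=[G] q_used=0 → run G
t=29: queue=[G] q_used=1 → run G
t=30: queue=[G] q_used=2 → run G
t=31: (idle)
t=32: (idle)
t=33: (idle)

completion order = A, C, E, B, F, H, G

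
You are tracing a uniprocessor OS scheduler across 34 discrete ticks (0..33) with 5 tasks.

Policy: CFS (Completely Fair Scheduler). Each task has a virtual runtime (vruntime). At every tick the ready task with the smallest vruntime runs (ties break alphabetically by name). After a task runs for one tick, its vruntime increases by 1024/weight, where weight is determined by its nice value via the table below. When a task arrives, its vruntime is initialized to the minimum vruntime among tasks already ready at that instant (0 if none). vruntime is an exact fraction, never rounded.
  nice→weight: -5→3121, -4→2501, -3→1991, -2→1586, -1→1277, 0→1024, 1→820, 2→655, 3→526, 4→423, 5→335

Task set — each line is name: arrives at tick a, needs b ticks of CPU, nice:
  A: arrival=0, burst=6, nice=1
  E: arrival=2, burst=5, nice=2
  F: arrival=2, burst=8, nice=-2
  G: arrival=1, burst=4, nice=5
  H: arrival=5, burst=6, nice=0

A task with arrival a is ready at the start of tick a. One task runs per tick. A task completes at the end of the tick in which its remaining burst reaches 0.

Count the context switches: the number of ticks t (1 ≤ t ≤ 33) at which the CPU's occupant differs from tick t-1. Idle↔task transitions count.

t=0: vr[A=0] → run A
t=1: vr[A=256/205 G=256/205] → run A
t=2: vr[A=512/205 E=256/205 F=256/205 G=256/205] → run E
t=3: vr[A=512/205 E=15104/5371 F=256/205 G=256/205] → run F
t=4: vr[A=512/205 E=15104/5371 F=307968/162565 G=256/205] → run G
t=5: vr[A=512/205 E=15104/5371 F=307968/162565 G=59136/13735 H=307968/162565] → run F
t=6: vr[A=512/205 E=15104/5371 F=412928/162565 G=59136/13735 H=307968/162565] → run H
t=7: vr[A=512/205 E=15104/5371 F=412928/162565 G=59136/13735 H=470533/162565] → run A
t=8: vr[A=768/205 E=15104/5371 F=412928/162565 G=59136/13735 H=470533/162565] → run F
t=9: vr[A=768/205 E=15104/5371 F=517888/162565 G=59136/13735 H=470533/162565] → run E
t=10: vr[A=768/205 E=117504/26855 F=517888/162565 G=59136/13735 H=470533/162565] → run H
t=11: vr[A=768/205 E=117504/26855 F=517888/162565 G=59136/13735 H=633098/162565] → run F
t=12: vr[A=768/205 E=117504/26855 F=622848/162565 G=59136/13735 H=633098/162565] → run A
t=13: vr[A=1024/205 E=117504/26855 F=622848/162565 G=59136/13735 H=633098/162565] → run F
t=14: vr[A=1024/205 E=117504/26855 F=727808/162565 G=59136/13735 H=633098/162565] → run H
t=15: vr[A=1024/205 E=117504/26855 F=727808/162565 G=59136/13735 H=795663/162565] → run G
t=16: vr[A=1024/205 E=117504/26855 F=727808/162565 G=20224/2747 H=795663/162565] → run E
t=17: vr[A=1024/205 E=159488/26855 F=727808/162565 G=20224/2747 H=795663/162565] → run F
t=18: vr[A=1024/205 E=159488/26855 F=832768/162565 G=20224/2747 H=795663/162565] → run H
t=19: vr[A=1024/205 E=159488/26855 F=832768/162565 G=20224/2747 H=958228/162565] → run A
t=20: vr[A=256/41 E=159488/26855 F=832768/162565 G=20224/2747 H=958228/162565] → run F
t=21: vr[A=256/41 E=159488/26855 F=937728/162565 G=20224/2747 H=958228/162565] → run F
t=22: vr[A=256/41 E=159488/26855 G=20224/2747 H=958228/162565] → run H
t=23: vr[A=256/41 E=159488/26855 G=20224/2747 H=1120793/162565] → run E
t=24: vr[A=256/41 E=201472/26855 G=20224/2747 H=1120793/162565] → run A
t=25: vr[E=201472/26855 G=20224/2747 H=1120793/162565] → run H
t=26: vr[E=201472/26855 G=20224/2747] → run G
t=27: vr[E=201472/26855 G=143104/13735] → run E
t=28: vr[G=143104/13735] → run G
t=29: (idle)
t=30: (idle)
t=31: (idle)
t=32: (idle)
t=33: (idle)

context switches = 27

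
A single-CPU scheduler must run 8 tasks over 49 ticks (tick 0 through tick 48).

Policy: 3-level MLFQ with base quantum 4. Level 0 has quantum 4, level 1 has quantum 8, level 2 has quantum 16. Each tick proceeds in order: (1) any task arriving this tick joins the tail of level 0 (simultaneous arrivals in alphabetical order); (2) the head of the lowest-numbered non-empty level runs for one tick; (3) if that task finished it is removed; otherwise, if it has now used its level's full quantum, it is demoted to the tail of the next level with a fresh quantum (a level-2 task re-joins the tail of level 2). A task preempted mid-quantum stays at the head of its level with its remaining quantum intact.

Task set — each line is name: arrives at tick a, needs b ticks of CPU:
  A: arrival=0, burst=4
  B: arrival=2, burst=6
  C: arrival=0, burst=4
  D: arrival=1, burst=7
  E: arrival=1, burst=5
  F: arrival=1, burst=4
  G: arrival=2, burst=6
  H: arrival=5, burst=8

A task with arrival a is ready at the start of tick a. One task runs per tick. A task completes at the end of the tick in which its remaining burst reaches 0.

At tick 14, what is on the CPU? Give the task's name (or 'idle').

t=0: L0/L1/L2 = AC/-/- → run A
t=1: L0/L1/L2 = ACDEF/-/- → run A
t=2: L0/L1/L2 = ACDEFBG/-/- → run A
t=3: L0/L1/L2 = ACDEFBG/-/- → run A
t=4: L0/L1/L2 = CDEFBG/-/- → run C
t=5: L0/L1/L2 = CDEFBGH/-/- → run C
t=6: L0/L1/L2 = CDEFBGH/-/- → run C
t=7: L0/L1/L2 = CDEFBGH/-/- → run C
t=8: L0/L1/L2 = DEFBGH/-/- → run D
t=9: L0/L1/L2 = DEFBGH/-/- → run D
t=10: L0/L1/L2 = DEFBGH/-/- → run D
t=11: L0/L1/L2 = DEFBGH/-/- → run D
t=12: L0/L1/L2 = EFBGH/D/- → run E
t=13: L0/L1/L2 = EFBGH/D/- → run E
t=14: L0/L1/L2 = EFBGH/D/- → run E
t=15: L0/L1/L2 = EFBGH/D/- → run E
t=16: L0/L1/L2 = FBGH/DE/- → run F
t=17: L0/L1/L2 = FBGH/DE/- → run F
t=18: L0/L1/L2 = FBGH/DE/- → run F
t=19: L0/L1/L2 = FBGH/DE/- → run F
t=20: L0/L1/L2 = BGH/DE/- → run B
t=21: L0/L1/L2 = BGH/DE/- → run B
t=22: L0/L1/L2 = BGH/DE/- → run B
t=23: L0/L1/L2 = BGH/DE/- → run B
t=24: L0/L1/L2 = GH/DEB/- → run G
t=25: L0/L1/L2 = GH/DEB/- → run G
t=26: L0/L1/L2 = GH/DEB/- → run G
t=27: L0/L1/L2 = GH/DEB/- → run G
t=28: L0/L1/L2 = H/DEBG/- → run H
t=29: L0/L1/L2 = H/DEBG/- → run H
t=30: L0/L1/L2 = H/DEBG/- → run H
t=31: L0/L1/L2 = H/DEBG/- → run H
t=32: L0/L1/L2 = -/DEBGH/- → run D
t=33: L0/L1/L2 = -/DEBGH/- → run D
t=34: L0/L1/L2 = -/DEBGH/- → run D
t=35: L0/L1/L2 = -/EBGH/- → run E
t=36: L0/L1/L2 = -/BGH/- → run B
t=37: L0/L1/L2 = -/BGH/- → run B
t=38: L0/L1/L2 = -/GH/- → run G
t=39: L0/L1/L2 = -/GH/- → run G
t=40: L0/L1/L2 = -/H/- → run H
t=41: L0/L1/L2 = -/H/- → run H
t=42: L0/L1/L2 = -/H/- → run H
t=43: L0/L1/L2 = -/H/- → run H
t=44: (idle)
t=45: (idle)
t=46: (idle)
t=47: (idle)
t=48: (idle)

running at tick 14 = E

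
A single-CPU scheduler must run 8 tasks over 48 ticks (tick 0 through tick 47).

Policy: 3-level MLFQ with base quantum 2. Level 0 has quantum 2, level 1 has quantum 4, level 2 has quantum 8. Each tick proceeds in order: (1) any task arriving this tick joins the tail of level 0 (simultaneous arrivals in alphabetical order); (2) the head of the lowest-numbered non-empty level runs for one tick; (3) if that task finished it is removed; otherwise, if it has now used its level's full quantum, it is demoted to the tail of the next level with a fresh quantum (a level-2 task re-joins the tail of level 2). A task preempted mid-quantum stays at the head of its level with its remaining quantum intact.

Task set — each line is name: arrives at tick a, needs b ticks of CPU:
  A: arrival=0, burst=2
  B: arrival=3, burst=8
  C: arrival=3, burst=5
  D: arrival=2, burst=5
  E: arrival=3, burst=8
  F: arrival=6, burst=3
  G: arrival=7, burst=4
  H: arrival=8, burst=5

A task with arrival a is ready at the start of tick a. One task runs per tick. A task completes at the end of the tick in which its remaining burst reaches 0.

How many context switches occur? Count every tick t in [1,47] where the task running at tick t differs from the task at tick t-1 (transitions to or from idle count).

t=0: L0/L1/L2 = A/-/- → run A
t=1: L0/L1/L2 = A/-/- → run A
t=2: L0/L1/L2 = D/-/- → run D
t=3: L0/L1/L2 = DBCE/-/- → run D
t=4: L0/L1/L2 = BCE/D/- → run B
t=5: L0/L1/L2 = BCE/D/- → run B
t=6: L0/L1/L2 = CEF/DB/- → run C
t=7: L0/L1/L2 = CEFG/DB/- → run C
t=8: L0/L1/L2 = EFGH/DBC/- → run E
t=9: L0/L1/L2 = EFGH/DBC/- → run E
t=10: L0/L1/L2 = FGH/DBCE/- → run F
t=11: L0/L1/L2 = FGH/DBCE/- → run F
t=12: L0/L1/L2 = GH/DBCEF/- → run G
t=13: L0/L1/L2 = GH/DBCEF/- → run G
t=14: L0/L1/L2 = H/DBCEFG/- → run H
t=15: L0/L1/L2 = H/DBCEFG/- → run H
t=16: L0/L1/L2 = -/DBCEFGH/- → run D
t=17: L0/L1/L2 = -/DBCEFGH/- → run D
t=18: L0/L1/L2 = -/DBCEFGH/- → run D
t=19: L0/L1/L2 = -/BCEFGH/- → run B
t=20: L0/L1/L2 = -/BCEFGH/- → run B
t=21: L0/L1/L2 = -/BCEFGH/- → run B
t=22: L0/L1/L2 = -/BCEFGH/- → run B
t=23: L0/L1/L2 = -/CEFGH/B → run C
t=24: L0/L1/L2 = -/CEFGH/B → run C
t=25: L0/L1/L2 = -/CEFGH/B → run C
t=26: L0/L1/L2 = -/EFGH/B → run E
t=27: L0/L1/L2 = -/EFGH/B → run E
t=28: L0/L1/L2 = -/EFGH/B → run E
t=29: L0/L1/L2 = -/EFGH/B → run E
t=30: L0/L1/L2 = -/FGH/BE → run F
t=31: L0/L1/L2 = -/GH/BE → run G
t=32: L0/L1/L2 = -/GH/BE → run G
t=33: L0/L1/L2 = -/H/BE → run H
t=34: L0/L1/L2 = -/H/BE → run H
t=35: L0/L1/L2 = -/H/BE → run H
t=36: L0/L1/L2 = -/-/BE → run B
t=37: L0/L1/L2 = -/-/BE → run B
t=38: L0/L1/L2 = -/-/E → run E
t=39: L0/L1/L2 = -/-/E → run E
t=40: (idle)
t=41: (idle)
t=42: (idle)
t=43: (idle)
t=44: (idle)
t=45: (idle)
t=46: (idle)
t=47: (idle)

context switches = 17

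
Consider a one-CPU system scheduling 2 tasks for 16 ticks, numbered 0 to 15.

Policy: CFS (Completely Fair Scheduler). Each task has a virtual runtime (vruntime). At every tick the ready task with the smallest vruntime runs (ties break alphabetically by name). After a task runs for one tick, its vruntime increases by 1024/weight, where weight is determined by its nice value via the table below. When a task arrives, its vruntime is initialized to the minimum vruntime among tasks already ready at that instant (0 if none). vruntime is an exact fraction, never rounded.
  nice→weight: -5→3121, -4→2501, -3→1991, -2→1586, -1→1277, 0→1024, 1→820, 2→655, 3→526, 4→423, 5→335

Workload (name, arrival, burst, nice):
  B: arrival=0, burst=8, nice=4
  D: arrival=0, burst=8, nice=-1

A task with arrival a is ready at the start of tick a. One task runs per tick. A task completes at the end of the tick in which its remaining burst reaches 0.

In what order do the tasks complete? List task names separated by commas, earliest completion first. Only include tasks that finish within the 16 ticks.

completion order = D, B

t=0: vr[B=0 D=0] → run B
t=1: vr[B=1024/423 D=0] → run D
t=2: vr[B=1024/423 D=1024/1277] → run D
t=3: vr[B=1024/423 D=2048/1277] → run D
t=4: vr[B=1024/423 D=3072/1277] → run D
t=5: vr[B=1024/423 D=4096/1277] → run B
t=6: vr[B=2048/423 D=4096/1277] → run D
t=7: vr[B=2048/423 D=5120/1277] → run D
t=8: vr[B=2048/423 D=6144/1277] → run D
t=9: vr[B=2048/423 D=7168/1277] → run B
t=10: vr[B=1024/141 D=7168/1277] → run D
t=11: vr[B=1024/141] → run B
t=12: vr[B=4096/423] → run B
t=13: vr[B=5120/423] → run B
t=14: vr[B=2048/141] → run B
t=15: vr[B=7168/423] → run B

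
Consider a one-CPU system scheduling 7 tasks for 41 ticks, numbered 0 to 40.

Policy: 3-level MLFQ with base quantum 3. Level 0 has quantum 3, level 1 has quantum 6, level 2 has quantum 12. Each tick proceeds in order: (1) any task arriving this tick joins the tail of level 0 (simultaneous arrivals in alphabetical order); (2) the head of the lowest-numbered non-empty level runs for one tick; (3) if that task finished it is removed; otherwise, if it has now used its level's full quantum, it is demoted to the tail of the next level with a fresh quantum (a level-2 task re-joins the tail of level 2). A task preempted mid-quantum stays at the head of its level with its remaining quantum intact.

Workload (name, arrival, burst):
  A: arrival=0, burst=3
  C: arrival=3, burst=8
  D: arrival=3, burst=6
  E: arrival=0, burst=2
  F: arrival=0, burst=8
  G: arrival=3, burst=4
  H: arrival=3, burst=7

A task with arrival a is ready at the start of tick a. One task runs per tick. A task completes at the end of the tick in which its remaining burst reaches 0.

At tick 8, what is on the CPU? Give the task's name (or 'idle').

t=0: L0/L1/L2 = AEF/-/- → run A
t=1: L0/L1/L2 = AEF/-/- → run A
t=2: L0/L1/L2 = AEF/-/- → run A
t=3: L0/L1/L2 = EFCDGH/-/- → run E
t=4: L0/L1/L2 = EFCDGH/-/- → run E
t=5: L0/L1/L2 = FCDGH/-/- → run F
t=6: L0/L1/L2 = FCDGH/-/- → run F
t=7: L0/L1/L2 = FCDGH/-/- → run F
t=8: L0/L1/L2 = CDGH/F/- → run C
t=9: L0/L1/L2 = CDGH/F/- → run C
t=10: L0/L1/L2 = CDGH/F/- → run C
t=11: L0/L1/L2 = DGH/FC/- → run D
t=12: L0/L1/L2 = DGH/FC/- → run D
t=13: L0/L1/L2 = DGH/FC/- → run D
t=14: L0/L1/L2 = GH/FCD/- → run G
t=15: L0/L1/L2 = GH/FCD/- → run G
t=16: L0/L1/L2 = GH/FCD/- → run G
t=17: L0/L1/L2 = H/FCDG/- → run H
t=18: L0/L1/L2 = H/FCDG/- → run H
t=19: L0/L1/L2 = H/FCDG/- → run H
t=20: L0/L1/L2 = -/FCDGH/- → run F
t=21: L0/L1/L2 = -/FCDGH/- → run F
t=22: L0/L1/L2 = -/FCDGH/- → run F
t=23: L0/L1/L2 = -/FCDGH/- → run F
t=24: L0/L1/L2 = -/FCDGH/- → run F
t=25: L0/L1/L2 = -/CDGH/- → run C
t=26: L0/L1/L2 = -/CDGH/- → run C
t=27: L0/L1/L2 = -/CDGH/- → run C
t=28: L0/L1/L2 = -/CDGH/- → run C
t=29: L0/L1/L2 = -/CDGH/- → run C
t=30: L0/L1/L2 = -/DGH/- → run D
t=31: L0/L1/L2 = -/DGH/- → run D
t=32: L0/L1/L2 = -/DGH/- → run D
t=33: L0/L1/L2 = -/GH/- → run G
t=34: L0/L1/L2 = -/H/- → run H
t=35: L0/L1/L2 = -/H/- → run H
t=36: L0/L1/L2 = -/H/- → run H
t=37: L0/L1/L2 = -/H/- → run H
t=38: (idle)
t=39: (idle)
t=40: (idle)

running at tick 8 = C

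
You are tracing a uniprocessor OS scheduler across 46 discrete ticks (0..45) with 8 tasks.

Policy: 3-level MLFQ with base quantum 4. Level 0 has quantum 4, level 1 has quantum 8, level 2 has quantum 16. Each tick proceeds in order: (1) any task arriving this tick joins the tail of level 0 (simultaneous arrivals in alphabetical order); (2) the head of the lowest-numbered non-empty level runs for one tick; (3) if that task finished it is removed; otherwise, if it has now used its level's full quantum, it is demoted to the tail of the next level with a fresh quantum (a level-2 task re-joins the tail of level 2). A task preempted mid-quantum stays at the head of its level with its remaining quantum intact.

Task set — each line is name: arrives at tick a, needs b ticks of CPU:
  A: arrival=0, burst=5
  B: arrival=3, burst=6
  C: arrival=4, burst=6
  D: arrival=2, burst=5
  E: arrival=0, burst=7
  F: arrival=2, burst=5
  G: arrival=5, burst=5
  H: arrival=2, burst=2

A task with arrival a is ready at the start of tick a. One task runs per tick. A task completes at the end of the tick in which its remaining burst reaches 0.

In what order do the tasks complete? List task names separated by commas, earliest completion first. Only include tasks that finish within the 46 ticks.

t=0: L0/L1/L2 = AE/-/- → run A
t=1: L0/L1/L2 = AE/-/- → run A
t=2: L0/L1/L2 = AEDFH/-/- → run A
t=3: L0/L1/L2 = AEDFHB/-/- → run A
t=4: L0/L1/L2 = EDFHBC/A/- → run E
t=5: L0/L1/L2 = EDFHBCG/A/- → run E
t=6: L0/L1/L2 = EDFHBCG/A/- → run E
t=7: L0/L1/L2 = EDFHBCG/A/- → run E
t=8: L0/L1/L2 = DFHBCG/AE/- → run D
t=9: L0/L1/L2 = DFHBCG/AE/- → run D
t=10: L0/L1/L2 = DFHBCG/AE/- → run D
t=11: L0/L1/L2 = DFHBCG/AE/- → run D
t=12: L0/L1/L2 = FHBCG/AED/- → run F
t=13: L0/L1/L2 = FHBCG/AED/- → run F
t=14: L0/L1/L2 = FHBCG/AED/- → run F
t=15: L0/L1/L2 = FHBCG/AED/- → run F
t=16: L0/L1/L2 = HBCG/AEDF/- → run H
t=17: L0/L1/L2 = HBCG/AEDF/- → run H
t=18: L0/L1/L2 = BCG/AEDF/- → run B
t=19: L0/L1/L2 = BCG/AEDF/- → run B
t=20: L0/L1/L2 = BCG/AEDF/- → run B
t=21: L0/L1/L2 = BCG/AEDF/- → run B
t=22: L0/L1/L2 = CG/AEDFB/- → run C
t=23: L0/L1/L2 = CG/AEDFB/- → run C
t=24: L0/L1/L2 = CG/AEDFB/- → run C
t=25: L0/L1/L2 = CG/AEDFB/- → run C
t=26: L0/L1/L2 = G/AEDFBC/- → run G
t=27: L0/L1/L2 = G/AEDFBC/- → run G
t=28: L0/L1/L2 = G/AEDFBC/- → run G
t=29: L0/L1/L2 = G/AEDFBC/- → run G
t=30: L0/L1/L2 = -/AEDFBCG/- → run A
t=31: L0/L1/L2 = -/EDFBCG/- → run E
t=32: L0/L1/L2 = -/EDFBCG/- → run E
t=33: L0/L1/L2 = -/EDFBCG/- → run E
t=34: L0/L1/L2 = -/DFBCG/- → run D
t=35: L0/L1/L2 = -/FBCG/- → run F
t=36: L0/L1/L2 = -/BCG/- → run B
t=37: L0/L1/L2 = -/BCG/- → run B
t=38: L0/L1/L2 = -/CG/- → run C
t=39: L0/L1/L2 = -/CG/- → run C
t=40: L0/L1/L2 = -/G/- → run G
t=41: (idle)
t=42: (idle)
t=43: (idle)
t=44: (idle)
t=45: (idle)

completion order = H, A, E, D, F, B, C, G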